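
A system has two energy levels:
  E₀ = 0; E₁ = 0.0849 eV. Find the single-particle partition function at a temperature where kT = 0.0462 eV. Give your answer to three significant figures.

Z = 1.16

Eᵢ/kT = 0, 1.8377.
Z = Σ e^(−Eᵢ/kT) = e^(−0) + e^(−1.8377) = 1.0000 + 0.15918 = 1.1592.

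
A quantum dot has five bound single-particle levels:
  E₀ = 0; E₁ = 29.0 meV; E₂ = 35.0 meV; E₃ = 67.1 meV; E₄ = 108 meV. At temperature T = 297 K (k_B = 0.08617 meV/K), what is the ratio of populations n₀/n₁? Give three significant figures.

3.11

k_BT = 0.08617 × 297 K = 25.592 meV.
n₀/n₁ = exp[−(E₀−E₁)/kT] = exp(−(-29.0 meV)/(25.592 meV)) = exp(1.1332) = 3.11.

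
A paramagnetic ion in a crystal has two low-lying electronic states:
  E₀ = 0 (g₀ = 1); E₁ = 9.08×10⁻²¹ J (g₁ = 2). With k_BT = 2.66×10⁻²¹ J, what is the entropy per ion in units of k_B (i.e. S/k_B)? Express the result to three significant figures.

Eᵢ/kT = 0, 3.4135.
Z = Σ gᵢe^(−Eᵢ/kT) = 1·e^(−0) + 2·e^(−3.4135) = 1.0000 + 0.065852 = 1.0659.
⟨E⟩ = Σ EᵢPᵢ = 0.56097 ×10⁻²¹ J.
S/k_B = ln Z + ⟨E⟩/kT = ln(1.0659) + 0.56097/2.66 = 0.063820 + 0.21089 = 0.275.

0.275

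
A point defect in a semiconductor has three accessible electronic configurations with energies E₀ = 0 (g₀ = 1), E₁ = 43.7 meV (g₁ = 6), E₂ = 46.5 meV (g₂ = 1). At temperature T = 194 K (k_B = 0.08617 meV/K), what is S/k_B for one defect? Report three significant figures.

1.29

k_BT = 0.08617 × 194 K = 16.717 meV.
Eᵢ/kT = 0, 2.6141, 2.7816.
Z = Σ gᵢe^(−Eᵢ/kT) = 1·e^(−0) + 6·e^(−2.6141) + 1·e^(−2.7816) = 1.0000 + 0.43940 + 0.061939 = 1.5013.
⟨E⟩ = Σ EᵢPᵢ = 14.709 meV.
S/k_B = ln Z + ⟨E⟩/kT = ln(1.5013) + 14.709/16.717 = 0.40633 + 0.87988 = 1.29.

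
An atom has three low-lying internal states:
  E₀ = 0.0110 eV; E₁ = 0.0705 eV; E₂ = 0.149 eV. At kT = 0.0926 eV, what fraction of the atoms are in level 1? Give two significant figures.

0.30

Eᵢ/kT = 0.1188, 0.7613, 1.609.
Z = Σ e^(−Eᵢ/kT) = e^(−0.1188) + e^(−0.7613) + e^(−1.609) = 0.8880 + 0.4671 + 0.2001 = 1.555.
P₁ = e^(−E₁/kT) / Z = 0.4671/1.555 = 0.30.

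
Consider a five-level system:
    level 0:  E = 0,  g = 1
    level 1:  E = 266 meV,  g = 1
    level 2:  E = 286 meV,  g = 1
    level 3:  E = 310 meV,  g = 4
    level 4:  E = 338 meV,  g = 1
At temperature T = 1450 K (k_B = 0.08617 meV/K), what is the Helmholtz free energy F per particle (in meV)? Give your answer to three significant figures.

k_BT = 0.08617 × 1450 K = 124.95 meV.
Eᵢ/kT = 0, 2.1289, 2.2889, 2.4810, 2.7051.
Z = Σ gᵢe^(−Eᵢ/kT) = 1·e^(−0) + 1·e^(−2.1289) + 1·e^(−2.2889) + 4·e^(−2.4810) + 1·e^(−2.7051) = 1.0000 + 0.11897 + 0.10138 + 0.33464 + 0.066864 = 1.6219.
F = −kT ln Z = −124.95 × ln(1.6219) = −124.95 × 0.48360 = -60.4 meV.

-60.4 meV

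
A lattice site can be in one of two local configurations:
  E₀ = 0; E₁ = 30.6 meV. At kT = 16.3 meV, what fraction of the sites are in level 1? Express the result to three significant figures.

Eᵢ/kT = 0, 1.8773.
Z = Σ e^(−Eᵢ/kT) = e^(−0) + e^(−1.8773) = 1.0000 + 0.15300 = 1.1530.
P₁ = e^(−E₁/kT) / Z = 0.15300/1.1530 = 0.133.

0.133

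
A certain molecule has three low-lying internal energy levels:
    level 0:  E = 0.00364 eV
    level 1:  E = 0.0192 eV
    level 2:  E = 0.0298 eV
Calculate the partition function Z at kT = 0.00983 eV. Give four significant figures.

Eᵢ/kT = 0.370295, 1.95320, 3.03154.
Z = Σ e^(−Eᵢ/kT) = e^(−0.370295) + e^(−1.95320) + e^(−3.03154) = 0.690531 + 0.141820 + 0.0482413 = 0.880592.

Z = 0.8806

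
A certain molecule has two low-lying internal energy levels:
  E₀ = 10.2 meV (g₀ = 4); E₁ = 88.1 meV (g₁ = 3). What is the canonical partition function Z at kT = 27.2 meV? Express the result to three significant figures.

Z = 2.87

Eᵢ/kT = 0.37500, 3.2390.
Z = Σ gᵢe^(−Eᵢ/kT) = 4·e^(−0.37500) + 3·e^(−3.2390) = 2.7492 + 0.11761 = 2.8668.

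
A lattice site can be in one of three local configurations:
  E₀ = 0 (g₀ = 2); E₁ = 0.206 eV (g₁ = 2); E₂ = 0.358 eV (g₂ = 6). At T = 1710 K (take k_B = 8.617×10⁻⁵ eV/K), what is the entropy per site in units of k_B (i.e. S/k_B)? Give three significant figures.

1.76

k_BT = 8.617×10⁻⁵ × 1710 K = 0.14735 eV.
Eᵢ/kT = 0, 1.3980, 2.4296.
Z = Σ gᵢe^(−Eᵢ/kT) = 2·e^(−0) + 2·e^(−1.3980) + 6·e^(−2.4296) = 2.0000 + 0.49418 + 0.52843 = 3.0226.
⟨E⟩ = Σ EᵢPᵢ = 0.096268 eV.
S/k_B = ln Z + ⟨E⟩/kT = ln(3.0226) + 0.096268/0.14735 = 1.1061 + 0.65333 = 1.76.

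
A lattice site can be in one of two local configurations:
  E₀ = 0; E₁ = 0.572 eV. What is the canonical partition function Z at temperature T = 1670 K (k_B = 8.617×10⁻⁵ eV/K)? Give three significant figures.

Z = 1.02

k_BT = 8.617×10⁻⁵ × 1670 K = 0.14390 eV.
Eᵢ/kT = 0, 3.9750.
Z = Σ e^(−Eᵢ/kT) = e^(−0) + e^(−3.9750) = 1.0000 + 0.018779 = 1.0188.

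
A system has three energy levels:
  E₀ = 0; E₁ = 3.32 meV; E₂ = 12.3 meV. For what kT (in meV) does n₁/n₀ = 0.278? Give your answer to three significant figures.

2.59 meV

n₁/n₀ = exp[−(E₁−E₀)/kT] = 0.278.
⇒ (E₁−E₀)/kT = ln(1/0.278) = ln(3.5971) = 1.2801.
kT = 3.32 meV / 1.2801 = 2.59 meV.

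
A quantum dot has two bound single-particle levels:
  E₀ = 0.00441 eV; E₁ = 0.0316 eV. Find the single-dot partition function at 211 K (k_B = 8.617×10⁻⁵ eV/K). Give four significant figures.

Z = 0.9605

k_BT = 8.617×10⁻⁵ × 211 K = 0.0181819 eV.
Eᵢ/kT = 0.242549, 1.73799.
Z = Σ e^(−Eᵢ/kT) = e^(−0.242549) + e^(−1.73799) = 0.784625 + 0.175874 = 0.960499.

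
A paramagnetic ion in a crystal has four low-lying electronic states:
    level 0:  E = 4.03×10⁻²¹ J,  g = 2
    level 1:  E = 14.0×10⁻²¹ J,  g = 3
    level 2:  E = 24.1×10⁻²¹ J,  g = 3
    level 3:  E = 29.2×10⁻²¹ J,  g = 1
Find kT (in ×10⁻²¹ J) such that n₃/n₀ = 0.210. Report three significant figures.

29.0 ×10⁻²¹ J

n₃/n₀ = (g₃/g₀) exp[−(E₃−E₀)/kT] = 0.210.
⇒ (E₃−E₀)/kT = ln((1/2)/0.210) = ln(2.3810) = 0.86752.
kT = 25.17 ×10⁻²¹ J / 0.86752 = 29.0 ×10⁻²¹ J.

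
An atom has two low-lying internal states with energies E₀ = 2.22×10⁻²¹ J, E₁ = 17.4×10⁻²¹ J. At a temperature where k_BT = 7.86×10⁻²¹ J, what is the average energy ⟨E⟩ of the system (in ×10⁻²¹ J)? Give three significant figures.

Eᵢ/kT = 0.28244, 2.2137.
Z = Σ e^(−Eᵢ/kT) = e^(−0.28244) + e^(−2.2137) = 0.75394 + 0.10930 = 0.86324.
⟨E⟩ = Σ Eᵢ e^(−Eᵢ/kT) / Z = (2.22·0.75394 + 17.4·0.10930) / 0.86324 = 4.14 ×10⁻²¹ J.

4.14 ×10⁻²¹ J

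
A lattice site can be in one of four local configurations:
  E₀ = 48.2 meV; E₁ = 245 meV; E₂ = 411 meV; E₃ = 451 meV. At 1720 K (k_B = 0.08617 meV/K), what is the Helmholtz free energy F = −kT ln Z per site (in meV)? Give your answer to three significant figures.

-3.52 meV

k_BT = 0.08617 × 1720 K = 148.21 meV.
Eᵢ/kT = 0.32521, 1.6531, 2.7731, 3.0430.
Z = Σ e^(−Eᵢ/kT) = e^(−0.32521) + e^(−1.6531) + e^(−2.7731) + e^(−3.0430) = 0.72238 + 0.19146 + 0.062468 + 0.047692 = 1.0240.
F = −kT ln Z = −148.21 × ln(1.0240) = −148.21 × 0.023717 = -3.52 meV.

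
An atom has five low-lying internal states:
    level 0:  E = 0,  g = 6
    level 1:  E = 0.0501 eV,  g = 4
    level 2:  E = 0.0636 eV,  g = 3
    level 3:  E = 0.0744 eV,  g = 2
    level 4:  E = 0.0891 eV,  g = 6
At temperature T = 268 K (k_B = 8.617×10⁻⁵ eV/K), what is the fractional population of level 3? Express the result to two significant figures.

k_BT = 8.617×10⁻⁵ × 268 K = 0.02309 eV.
Eᵢ/kT = 0, 2.170, 2.754, 3.222, 3.859.
Z = Σ gᵢe^(−Eᵢ/kT) = 6·e^(−0) + 4·e^(−2.170) + 3·e^(−2.754) + 2·e^(−3.222) + 6·e^(−3.859) = 6.000 + 0.4567 + 0.1910 + 0.07975 + 0.1265 = 6.854.
P₃ = g₃ e^(−E₃/kT) / Z = 0.07975/6.854 = 0.012.

0.012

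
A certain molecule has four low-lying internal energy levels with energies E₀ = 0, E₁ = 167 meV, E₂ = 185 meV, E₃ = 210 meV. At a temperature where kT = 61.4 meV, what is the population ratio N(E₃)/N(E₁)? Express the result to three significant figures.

0.496

n₃/n₁ = exp[−(E₃−E₁)/kT] = exp(−(43 meV)/(61.4 meV)) = exp(-0.70033) = 0.496.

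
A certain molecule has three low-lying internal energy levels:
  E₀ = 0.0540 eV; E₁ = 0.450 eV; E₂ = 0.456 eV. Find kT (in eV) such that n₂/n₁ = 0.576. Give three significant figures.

n₂/n₁ = exp[−(E₂−E₁)/kT] = 0.576.
⇒ (E₂−E₁)/kT = ln(1/0.576) = ln(1.7361) = 0.55164.
kT = 0.006 eV / 0.55164 = 0.0109 eV.

0.0109 eV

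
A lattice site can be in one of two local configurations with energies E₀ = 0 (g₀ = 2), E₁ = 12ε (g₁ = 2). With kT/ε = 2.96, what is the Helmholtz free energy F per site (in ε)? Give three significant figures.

-2.10 ε

Eᵢ/kT = 0, 4.0541.
Z = Σ gᵢe^(−Eᵢ/kT) = 2·e^(−0) + 2·e^(−4.0541) = 2.0000 + 0.034702 = 2.0347.
F = −kT ln Z = −2.96 × ln(2.0347) = −2.96 × 0.71035 = -2.10 ε.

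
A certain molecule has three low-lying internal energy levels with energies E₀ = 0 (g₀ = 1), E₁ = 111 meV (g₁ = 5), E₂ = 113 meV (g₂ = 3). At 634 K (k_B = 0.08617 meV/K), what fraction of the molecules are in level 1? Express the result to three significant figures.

0.322

k_BT = 0.08617 × 634 K = 54.632 meV.
Eᵢ/kT = 0, 2.0318, 2.0684.
Z = Σ gᵢe^(−Eᵢ/kT) = 1·e^(−0) + 5·e^(−2.0318) + 3·e^(−2.0684) = 1.0000 + 0.65550 + 0.37916 = 2.0347.
P₁ = g₁ e^(−E₁/kT) / Z = 0.65550/2.0347 = 0.322.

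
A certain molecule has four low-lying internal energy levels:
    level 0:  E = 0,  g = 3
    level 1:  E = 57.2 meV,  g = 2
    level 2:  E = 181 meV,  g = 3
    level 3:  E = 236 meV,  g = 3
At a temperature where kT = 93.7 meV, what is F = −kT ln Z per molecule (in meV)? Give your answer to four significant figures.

-146.2 meV

Eᵢ/kT = 0, 0.610459, 1.93170, 2.51868.
Z = Σ gᵢe^(−Eᵢ/kT) = 3·e^(−0) + 2·e^(−0.610459) + 3·e^(−1.93170) + 3·e^(−2.51868) = 3.00000 + 1.08620 + 0.434705 + 0.241698 = 4.76260.
F = −kT ln Z = −93.7 × ln(4.76260) = −93.7 × 1.56079 = -146.2 meV.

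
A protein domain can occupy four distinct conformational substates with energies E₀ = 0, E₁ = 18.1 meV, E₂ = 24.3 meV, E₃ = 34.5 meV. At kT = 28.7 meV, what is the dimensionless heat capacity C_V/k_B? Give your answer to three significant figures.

Eᵢ/kT = 0, 0.63066, 0.84669, 1.2021.
Z = Σ e^(−Eᵢ/kT) = e^(−0) + e^(−0.63066) + e^(−0.84669) + e^(−1.2021) = 1.0000 + 0.53224 + 0.42883 + 0.30056 = 2.2616.
⟨E⟩ = 13.452 meV, ⟨E²⟩ = 347.24 meV².
C_V/k_B = (⟨E²⟩ − ⟨E⟩²)/(kT)² = (347.24 − 180.96)/823.69 = 0.202.

0.202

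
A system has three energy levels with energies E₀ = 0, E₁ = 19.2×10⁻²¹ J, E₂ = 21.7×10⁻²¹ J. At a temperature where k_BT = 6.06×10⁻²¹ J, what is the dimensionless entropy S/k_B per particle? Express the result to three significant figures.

Eᵢ/kT = 0, 3.1683, 3.5809.
Z = Σ e^(−Eᵢ/kT) = e^(−0) + e^(−3.1683) + e^(−3.5809) = 1.0000 + 0.042075 + 0.027851 = 1.0699.
⟨E⟩ = Σ EᵢPᵢ = 1.3199 ×10⁻²¹ J.
S/k_B = ln Z + ⟨E⟩/kT = ln(1.0699) + 1.3199/6.06 = 0.067565 + 0.21781 = 0.285.

0.285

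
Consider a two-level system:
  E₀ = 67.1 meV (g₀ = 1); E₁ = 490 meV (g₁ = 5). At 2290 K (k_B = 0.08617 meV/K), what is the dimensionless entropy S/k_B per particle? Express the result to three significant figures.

k_BT = 0.08617 × 2290 K = 197.33 meV.
Eᵢ/kT = 0.34004, 2.4832.
Z = Σ gᵢe^(−Eᵢ/kT) = 1·e^(−0.34004) + 5·e^(−2.4832) = 0.71174 + 0.41738 = 1.1291.
⟨E⟩ = Σ EᵢPᵢ = 223.43 meV.
S/k_B = ln Z + ⟨E⟩/kT = ln(1.1291) + 223.43/197.33 = 0.12142 + 1.1323 = 1.25.

1.25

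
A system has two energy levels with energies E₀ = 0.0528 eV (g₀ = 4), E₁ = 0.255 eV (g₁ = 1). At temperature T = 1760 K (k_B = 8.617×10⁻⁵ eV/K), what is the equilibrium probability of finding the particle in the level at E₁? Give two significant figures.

0.062

k_BT = 8.617×10⁻⁵ × 1760 K = 0.1517 eV.
Eᵢ/kT = 0.3481, 1.681.
Z = Σ gᵢe^(−Eᵢ/kT) = 4·e^(−0.3481) + 1·e^(−1.681) = 2.824 + 0.1862 = 3.010.
P₁ = g₁ e^(−E₁/kT) / Z = 0.1862/3.010 = 0.062.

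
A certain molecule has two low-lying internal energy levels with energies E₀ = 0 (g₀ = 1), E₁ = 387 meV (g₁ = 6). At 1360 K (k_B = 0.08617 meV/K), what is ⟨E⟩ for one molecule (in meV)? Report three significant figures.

70.0 meV

k_BT = 0.08617 × 1360 K = 117.19 meV.
Eᵢ/kT = 0, 3.3023.
Z = Σ gᵢe^(−Eᵢ/kT) = 1·e^(−0) + 6·e^(−3.3023) = 1.0000 + 0.22079 = 1.2208.
⟨E⟩ = Σ Eᵢ gᵢe^(−Eᵢ/kT) / Z = (0·1.0000 + 387·0.22079) / 1.2208 = 70.0 meV.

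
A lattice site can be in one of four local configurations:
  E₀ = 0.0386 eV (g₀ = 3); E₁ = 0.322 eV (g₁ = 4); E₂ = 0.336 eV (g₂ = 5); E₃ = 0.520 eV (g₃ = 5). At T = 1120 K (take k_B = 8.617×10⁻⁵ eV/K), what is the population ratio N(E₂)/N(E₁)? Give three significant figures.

k_BT = 8.617×10⁻⁵ × 1120 K = 0.096510 eV.
n₂/n₁ = (g₂/g₁) exp[−(E₂−E₁)/kT] = (5/4) × exp(−(0.014 eV)/(0.096510 eV)) = (5/4) × exp(-0.14506) = 1.08.

1.08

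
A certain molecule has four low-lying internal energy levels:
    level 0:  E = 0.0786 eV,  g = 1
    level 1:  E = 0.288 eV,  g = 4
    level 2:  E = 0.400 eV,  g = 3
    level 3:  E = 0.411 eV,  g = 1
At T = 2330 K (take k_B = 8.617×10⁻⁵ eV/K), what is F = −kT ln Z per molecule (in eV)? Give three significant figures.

k_BT = 8.617×10⁻⁵ × 2330 K = 0.20078 eV.
Eᵢ/kT = 0.39147, 1.4344, 1.9922, 2.0470.
Z = Σ gᵢe^(−Eᵢ/kT) = 1·e^(−0.39147) + 4·e^(−1.4344) + 3·e^(−1.9922) + 1·e^(−2.0470) = 0.67606 + 0.95303 + 0.40919 + 0.12912 = 2.1674.
F = −kT ln Z = −0.20078 × ln(2.1674) = −0.20078 × 0.77353 = -0.155 eV.

-0.155 eV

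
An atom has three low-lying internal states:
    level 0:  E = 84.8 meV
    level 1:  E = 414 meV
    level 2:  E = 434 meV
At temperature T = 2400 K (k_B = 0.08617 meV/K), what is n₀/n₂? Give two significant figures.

k_BT = 0.08617 × 2400 K = 206.8 meV.
n₀/n₂ = exp[−(E₀−E₂)/kT] = exp(−(-349.2 meV)/(206.8 meV)) = exp(1.689) = 5.4.

5.4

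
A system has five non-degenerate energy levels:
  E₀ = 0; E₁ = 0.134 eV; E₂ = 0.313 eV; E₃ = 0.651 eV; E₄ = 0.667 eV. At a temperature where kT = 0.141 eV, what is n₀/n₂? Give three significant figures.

n₀/n₂ = exp[−(E₀−E₂)/kT] = exp(−(-0.313 eV)/(0.141 eV)) = exp(2.2199) = 9.21.

9.21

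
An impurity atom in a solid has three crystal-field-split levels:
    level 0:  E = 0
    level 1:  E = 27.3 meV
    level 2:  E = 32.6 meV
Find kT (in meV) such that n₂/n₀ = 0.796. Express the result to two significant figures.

n₂/n₀ = exp[−(E₂−E₀)/kT] = 0.796.
⇒ (E₂−E₀)/kT = ln(1/0.796) = ln(1.256) = 0.2279.
kT = 32.6 meV / 0.2279 = 140 meV.

140 meV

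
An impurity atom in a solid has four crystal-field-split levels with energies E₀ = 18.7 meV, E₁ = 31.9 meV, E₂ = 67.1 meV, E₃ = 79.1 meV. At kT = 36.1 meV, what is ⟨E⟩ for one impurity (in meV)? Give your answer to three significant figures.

Eᵢ/kT = 0.51801, 0.88366, 1.8587, 2.1911.
Z = Σ e^(−Eᵢ/kT) = e^(−0.51801) + e^(−0.88366) + e^(−1.8587) + e^(−2.1911) = 0.59570 + 0.41327 + 0.15588 + 0.11179 = 1.2766.
⟨E⟩ = Σ Eᵢ e^(−Eᵢ/kT) / Z = (18.7·0.59570 + 31.9·0.41327 + 67.1·0.15588 + 79.1·0.11179) / 1.2766 = 34.2 meV.

34.2 meV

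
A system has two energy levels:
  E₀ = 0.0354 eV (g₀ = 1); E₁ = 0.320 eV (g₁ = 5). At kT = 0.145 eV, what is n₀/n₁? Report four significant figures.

1.424

n₀/n₁ = (g₀/g₁) exp[−(E₀−E₁)/kT] = (1/5) × exp(−(-0.2846 eV)/(0.145 eV)) = (1/5) × exp(1.96276) = 1.424.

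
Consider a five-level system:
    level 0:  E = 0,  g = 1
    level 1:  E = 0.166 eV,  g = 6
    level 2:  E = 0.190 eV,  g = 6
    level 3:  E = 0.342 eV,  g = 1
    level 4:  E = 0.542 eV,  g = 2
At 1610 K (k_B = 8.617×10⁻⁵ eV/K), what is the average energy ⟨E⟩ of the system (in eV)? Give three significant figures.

k_BT = 8.617×10⁻⁵ × 1610 K = 0.13873 eV.
Eᵢ/kT = 0, 1.1966, 1.3696, 2.4652, 3.9069.
Z = Σ gᵢe^(−Eᵢ/kT) = 1·e^(−0) + 6·e^(−1.1966) + 6·e^(−1.3696) + 1·e^(−2.4652) + 2·e^(−3.9069) = 1.0000 + 1.8133 + 1.5253 + 0.084992 + 0.040205 = 4.4638.
⟨E⟩ = Σ Eᵢ gᵢe^(−Eᵢ/kT) / Z = (0·1.0000 + 0.166·1.8133 + 0.190·1.5253 + 0.342·0.084992 + 0.542·0.040205) / 4.4638 = 0.144 eV.

0.144 eV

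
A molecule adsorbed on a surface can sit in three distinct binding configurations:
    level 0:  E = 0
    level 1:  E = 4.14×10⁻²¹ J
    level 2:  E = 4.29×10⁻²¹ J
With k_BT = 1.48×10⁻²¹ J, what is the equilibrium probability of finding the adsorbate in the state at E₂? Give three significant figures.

Eᵢ/kT = 0, 2.7973, 2.8986.
Z = Σ e^(−Eᵢ/kT) = e^(−0) + e^(−2.7973) + e^(−2.8986) = 1.0000 + 0.060974 + 0.055100 = 1.1161.
P₂ = e^(−E₂/kT) / Z = 0.055100/1.1161 = 0.0494.

0.0494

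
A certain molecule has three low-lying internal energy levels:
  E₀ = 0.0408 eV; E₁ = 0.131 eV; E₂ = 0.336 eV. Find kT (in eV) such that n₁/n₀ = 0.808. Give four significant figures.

0.4231 eV

n₁/n₀ = exp[−(E₁−E₀)/kT] = 0.808.
⇒ (E₁−E₀)/kT = ln(1/0.808) = ln(1.23762) = 0.213190.
kT = 0.0902 eV / 0.213190 = 0.4231 eV.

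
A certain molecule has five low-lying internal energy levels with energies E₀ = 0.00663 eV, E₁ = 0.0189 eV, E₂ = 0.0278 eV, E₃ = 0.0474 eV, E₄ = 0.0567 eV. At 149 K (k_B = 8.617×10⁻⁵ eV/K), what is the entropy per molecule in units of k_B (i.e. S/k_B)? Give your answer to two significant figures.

k_BT = 8.617×10⁻⁵ × 149 K = 0.01284 eV.
Eᵢ/kT = 0.5164, 1.472, 2.165, 3.692, 4.416.
Z = Σ e^(−Eᵢ/kT) = e^(−0.5164) + e^(−1.472) + e^(−2.165) + e^(−3.692) + e^(−4.416) = 0.5967 + 0.2295 + 0.1147 + 0.02492 + 0.01208 = 0.9779.
⟨E⟩ = Σ EᵢPᵢ = 0.01365 eV.
S/k_B = ln Z + ⟨E⟩/kT = ln(0.9779) + 0.01365/0.01284 = -0.02235 + 1.063 = 1.0.

1.0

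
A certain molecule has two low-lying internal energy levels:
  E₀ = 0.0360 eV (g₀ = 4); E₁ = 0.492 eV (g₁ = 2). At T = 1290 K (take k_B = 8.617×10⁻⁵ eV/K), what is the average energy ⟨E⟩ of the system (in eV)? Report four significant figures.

0.03974 eV

k_BT = 8.617×10⁻⁵ × 1290 K = 0.111159 eV.
Eᵢ/kT = 0.323860, 4.42609.
Z = Σ gᵢe^(−Eᵢ/kT) = 4·e^(−0.323860) + 2·e^(−4.42609) = 2.89341 + 0.0239223 = 2.91733.
⟨E⟩ = Σ Eᵢ gᵢe^(−Eᵢ/kT) / Z = (0.0360·2.89341 + 0.492·0.0239223) / 2.91733 = 0.03974 eV.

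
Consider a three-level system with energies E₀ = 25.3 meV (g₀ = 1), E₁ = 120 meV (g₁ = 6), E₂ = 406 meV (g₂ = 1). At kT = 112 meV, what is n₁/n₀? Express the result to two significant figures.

2.6

n₁/n₀ = (g₁/g₀) exp[−(E₁−E₀)/kT] = (6/1) × exp(−(94.7 meV)/(112 meV)) = (6/1) × exp(-0.8455) = 2.6.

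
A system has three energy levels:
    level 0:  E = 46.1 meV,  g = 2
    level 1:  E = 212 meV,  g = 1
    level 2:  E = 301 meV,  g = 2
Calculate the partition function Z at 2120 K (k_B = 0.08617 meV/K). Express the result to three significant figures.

Z = 2.25

k_BT = 0.08617 × 2120 K = 182.68 meV.
Eᵢ/kT = 0.25235, 1.1605, 1.6477.
Z = Σ gᵢe^(−Eᵢ/kT) = 2·e^(−0.25235) + 1·e^(−1.1605) + 2·e^(−1.6477) = 1.5539 + 0.31333 + 0.38498 = 2.2522.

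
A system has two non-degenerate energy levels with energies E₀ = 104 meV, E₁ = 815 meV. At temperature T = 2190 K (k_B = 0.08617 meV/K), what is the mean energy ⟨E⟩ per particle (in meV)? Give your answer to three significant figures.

k_BT = 0.08617 × 2190 K = 188.71 meV.
Eᵢ/kT = 0.55111, 4.3188.
Z = Σ e^(−Eᵢ/kT) = e^(−0.55111) + e^(−4.3188) = 0.57631 + 0.013316 = 0.58963.
⟨E⟩ = Σ Eᵢ e^(−Eᵢ/kT) / Z = (104·0.57631 + 815·0.013316) / 0.58963 = 120 meV.

120 meV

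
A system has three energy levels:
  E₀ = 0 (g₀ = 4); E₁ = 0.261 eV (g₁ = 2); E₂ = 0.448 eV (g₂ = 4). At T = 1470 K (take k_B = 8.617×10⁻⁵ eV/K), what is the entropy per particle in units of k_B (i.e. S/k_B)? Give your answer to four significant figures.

k_BT = 8.617×10⁻⁵ × 1470 K = 0.126670 eV.
Eᵢ/kT = 0, 2.06047, 3.53675.
Z = Σ gᵢe^(−Eᵢ/kT) = 4·e^(−0) + 2·e^(−2.06047) + 4·e^(−3.53675) = 4.00000 + 0.254788 + 0.116431 = 4.37122.
⟨E⟩ = Σ EᵢPᵢ = 0.0271459 eV.
S/k_B = ln Z + ⟨E⟩/kT = ln(4.37122) + 0.0271459/0.126670 = 1.47504 + 0.214304 = 1.689.

1.689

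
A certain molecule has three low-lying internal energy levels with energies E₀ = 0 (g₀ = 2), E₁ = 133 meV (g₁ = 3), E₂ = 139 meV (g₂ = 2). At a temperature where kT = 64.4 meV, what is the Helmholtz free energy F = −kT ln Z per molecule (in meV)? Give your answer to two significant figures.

Eᵢ/kT = 0, 2.065, 2.158.
Z = Σ gᵢe^(−Eᵢ/kT) = 2·e^(−0) + 3·e^(−2.065) + 2·e^(−2.158) = 2.000 + 0.3805 + 0.2311 = 2.612.
F = −kT ln Z = −64.4 × ln(2.612) = −64.4 × 0.9601 = -62 meV.

-62 meV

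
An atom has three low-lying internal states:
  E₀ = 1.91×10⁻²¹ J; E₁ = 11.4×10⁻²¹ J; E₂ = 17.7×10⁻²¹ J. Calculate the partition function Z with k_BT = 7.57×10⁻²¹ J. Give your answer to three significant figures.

Eᵢ/kT = 0.25231, 1.5059, 2.3382.
Z = Σ e^(−Eᵢ/kT) = e^(−0.25231) + e^(−1.5059) + e^(−2.3382) = 0.77700 + 0.22182 + 0.096501 = 1.0953.

Z = 1.10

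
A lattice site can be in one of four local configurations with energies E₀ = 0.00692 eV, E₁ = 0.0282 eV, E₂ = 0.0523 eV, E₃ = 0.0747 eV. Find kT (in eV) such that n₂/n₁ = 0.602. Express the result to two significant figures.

0.047 eV

n₂/n₁ = exp[−(E₂−E₁)/kT] = 0.602.
⇒ (E₂−E₁)/kT = ln(1/0.602) = ln(1.661) = 0.5074.
kT = 0.0241 eV / 0.5074 = 0.047 eV.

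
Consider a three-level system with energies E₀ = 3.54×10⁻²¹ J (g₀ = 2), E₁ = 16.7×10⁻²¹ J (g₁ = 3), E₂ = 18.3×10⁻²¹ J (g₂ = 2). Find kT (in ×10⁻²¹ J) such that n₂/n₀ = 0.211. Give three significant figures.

n₂/n₀ = (g₂/g₀) exp[−(E₂−E₀)/kT] = 0.211.
⇒ (E₂−E₀)/kT = ln((2/2)/0.211) = ln(4.7393) = 1.5559.
kT = 14.76 ×10⁻²¹ J / 1.5559 = 9.49 ×10⁻²¹ J.

9.49 ×10⁻²¹ J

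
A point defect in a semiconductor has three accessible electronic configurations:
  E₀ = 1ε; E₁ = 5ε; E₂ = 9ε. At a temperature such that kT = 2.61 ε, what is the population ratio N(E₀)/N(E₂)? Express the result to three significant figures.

n₀/n₂ = exp[−(E₀−E₂)/kT] = exp(−(-8ε)/(2.61ε)) = exp(3.0651) = 21.4.

21.4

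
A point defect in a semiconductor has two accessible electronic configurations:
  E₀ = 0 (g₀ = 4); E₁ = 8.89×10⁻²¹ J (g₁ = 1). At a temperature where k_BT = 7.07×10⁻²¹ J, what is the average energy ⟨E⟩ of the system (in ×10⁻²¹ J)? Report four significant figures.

0.5901 ×10⁻²¹ J

Eᵢ/kT = 0, 1.25743.
Z = Σ gᵢe^(−Eᵢ/kT) = 4·e^(−0) + 1·e^(−1.25743) = 4.00000 + 0.284384 = 4.28438.
⟨E⟩ = Σ Eᵢ gᵢe^(−Eᵢ/kT) / Z = (0·4.00000 + 8.89·0.284384) / 4.28438 = 0.5901 ×10⁻²¹ J.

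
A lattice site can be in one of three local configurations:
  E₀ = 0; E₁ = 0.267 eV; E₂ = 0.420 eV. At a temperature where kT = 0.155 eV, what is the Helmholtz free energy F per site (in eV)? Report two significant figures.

-0.034 eV

Eᵢ/kT = 0, 1.723, 2.710.
Z = Σ e^(−Eᵢ/kT) = e^(−0) + e^(−1.723) + e^(−2.710) = 1.000 + 0.1785 + 0.06654 = 1.245.
F = −kT ln Z = −0.155 × ln(1.245) = −0.155 × 0.2191 = -0.034 eV.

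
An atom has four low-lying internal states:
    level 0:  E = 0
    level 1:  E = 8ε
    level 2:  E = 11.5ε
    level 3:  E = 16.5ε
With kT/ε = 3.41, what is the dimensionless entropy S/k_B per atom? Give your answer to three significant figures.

Eᵢ/kT = 0, 2.3460, 3.3724, 4.8387.
Z = Σ e^(−Eᵢ/kT) = e^(−0) + e^(−2.3460) + e^(−3.3724) + e^(−4.8387) = 1.0000 + 0.095751 + 0.034307 + 0.0079173 = 1.1380.
⟨E⟩ = Σ EᵢPᵢ = 1.1346 ε.
S/k_B = ln Z + ⟨E⟩/kT = ln(1.1380) + 1.1346/3.41 = 0.12927 + 0.33273 = 0.462.

0.462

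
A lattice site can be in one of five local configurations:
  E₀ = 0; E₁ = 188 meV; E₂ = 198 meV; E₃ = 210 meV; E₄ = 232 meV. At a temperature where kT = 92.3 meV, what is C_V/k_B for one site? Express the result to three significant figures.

Eᵢ/kT = 0, 2.0368, 2.1452, 2.2752, 2.5135.
Z = Σ e^(−Eᵢ/kT) = e^(−0) + e^(−2.0368) + e^(−2.1452) + e^(−2.2752) + e^(−2.5135) = 1.0000 + 0.13045 + 0.11704 + 0.10278 + 0.080984 = 1.4313.
⟨E⟩ = 61.532 meV, ⟨E²⟩ = 12639 meV².
C_V/k_B = (⟨E²⟩ − ⟨E⟩²)/(kT)² = (12639 − 3786.2)/8519.3 = 1.04.

1.04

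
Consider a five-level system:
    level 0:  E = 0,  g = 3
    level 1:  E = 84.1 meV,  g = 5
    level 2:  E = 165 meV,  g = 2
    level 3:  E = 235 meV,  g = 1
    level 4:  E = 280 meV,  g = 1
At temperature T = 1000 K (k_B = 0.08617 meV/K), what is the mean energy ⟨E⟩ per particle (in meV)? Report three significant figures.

k_BT = 0.08617 × 1000 K = 86.170 meV.
Eᵢ/kT = 0, 0.97598, 1.9148, 2.7272, 3.2494.
Z = Σ gᵢe^(−Eᵢ/kT) = 3·e^(−0) + 5·e^(−0.97598) + 2·e^(−1.9148) + 1·e^(−2.7272) + 1·e^(−3.2494) = 3.0000 + 1.8841 + 0.29474 + 0.065402 + 0.038797 = 5.2830.
⟨E⟩ = Σ Eᵢ gᵢe^(−Eᵢ/kT) / Z = (0·3.0000 + 84.1·1.8841 + 165·0.29474 + 235·0.065402 + 280·0.038797) / 5.2830 = 44.2 meV.

44.2 meV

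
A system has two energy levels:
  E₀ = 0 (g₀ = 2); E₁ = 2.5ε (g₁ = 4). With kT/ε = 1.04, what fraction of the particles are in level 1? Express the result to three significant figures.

Eᵢ/kT = 0, 2.4038.
Z = Σ gᵢe^(−Eᵢ/kT) = 2·e^(−0) + 4·e^(−2.4038) = 2.0000 + 0.36150 = 2.3615.
P₁ = g₁ e^(−E₁/kT) / Z = 0.36150/2.3615 = 0.153.

0.153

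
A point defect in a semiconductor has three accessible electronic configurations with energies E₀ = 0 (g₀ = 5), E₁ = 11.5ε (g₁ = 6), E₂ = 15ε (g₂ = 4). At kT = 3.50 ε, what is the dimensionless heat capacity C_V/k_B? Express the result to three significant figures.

0.617

Eᵢ/kT = 0, 3.2857, 4.2857.
Z = Σ gᵢe^(−Eᵢ/kT) = 5·e^(−0) + 6·e^(−3.2857) + 4·e^(−4.2857) = 5.0000 + 0.22449 + 0.055056 = 5.2795.
⟨E⟩ = 0.64542 ε, ⟨E²⟩ = 7.9698 ε².
C_V/k_B = (⟨E²⟩ − ⟨E⟩²)/(kT)² = (7.9698 − 0.41657)/12.250 = 0.617.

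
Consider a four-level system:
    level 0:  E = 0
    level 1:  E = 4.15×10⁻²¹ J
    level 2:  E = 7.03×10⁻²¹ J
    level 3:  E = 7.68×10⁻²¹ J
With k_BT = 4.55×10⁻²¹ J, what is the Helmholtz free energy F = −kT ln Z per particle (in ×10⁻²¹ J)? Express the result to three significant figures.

Eᵢ/kT = 0, 0.91209, 1.5451, 1.6879.
Z = Σ e^(−Eᵢ/kT) = e^(−0) + e^(−0.91209) + e^(−1.5451) + e^(−1.6879) = 1.0000 + 0.40168 + 0.21329 + 0.18491 = 1.7999.
F = −kT ln Z = −4.55 × ln(1.7999) = −4.55 × 0.58773 = -2.67 ×10⁻²¹ J.

-2.67 ×10⁻²¹ J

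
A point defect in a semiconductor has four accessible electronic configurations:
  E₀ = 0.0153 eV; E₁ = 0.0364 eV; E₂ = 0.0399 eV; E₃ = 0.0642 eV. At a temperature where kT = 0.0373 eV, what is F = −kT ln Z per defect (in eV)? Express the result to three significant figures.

Eᵢ/kT = 0.41019, 0.97587, 1.0697, 1.7212.
Z = Σ e^(−Eᵢ/kT) = e^(−0.41019) + e^(−0.97587) + e^(−1.0697) + e^(−1.7212) = 0.66352 + 0.37686 + 0.34311 + 0.17885 = 1.5623.
F = −kT ln Z = −0.0373 × ln(1.5623) = −0.0373 × 0.44616 = -0.0166 eV.

-0.0166 eV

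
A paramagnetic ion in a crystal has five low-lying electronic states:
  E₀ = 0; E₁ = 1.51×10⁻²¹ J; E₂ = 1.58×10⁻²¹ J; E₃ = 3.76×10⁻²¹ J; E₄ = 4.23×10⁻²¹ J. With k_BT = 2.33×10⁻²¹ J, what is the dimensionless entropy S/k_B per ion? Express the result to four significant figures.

Eᵢ/kT = 0, 0.648069, 0.678112, 1.61373, 1.81545.
Z = Σ e^(−Eᵢ/kT) = e^(−0) + e^(−0.648069) + e^(−0.678112) + e^(−1.61373) + e^(−1.81545) = 1.00000 + 0.523055 + 0.507574 + 0.199143 + 0.162765 = 2.39254.
⟨E⟩ = Σ EᵢPᵢ = 1.26604 ×10⁻²¹ J.
S/k_B = ln Z + ⟨E⟩/kT = ln(2.39254) + 1.26604/2.33 = 0.872356 + 0.543365 = 1.416.

1.416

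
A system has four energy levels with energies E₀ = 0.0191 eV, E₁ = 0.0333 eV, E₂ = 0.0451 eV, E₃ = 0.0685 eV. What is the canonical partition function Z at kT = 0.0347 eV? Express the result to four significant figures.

Eᵢ/kT = 0.550432, 0.959654, 1.29971, 1.97406.
Z = Σ e^(−Eᵢ/kT) = e^(−0.550432) + e^(−0.959654) + e^(−1.29971) + e^(−1.97406) = 0.576701 + 0.383025 + 0.272611 + 0.138892 = 1.37123.

Z = 1.371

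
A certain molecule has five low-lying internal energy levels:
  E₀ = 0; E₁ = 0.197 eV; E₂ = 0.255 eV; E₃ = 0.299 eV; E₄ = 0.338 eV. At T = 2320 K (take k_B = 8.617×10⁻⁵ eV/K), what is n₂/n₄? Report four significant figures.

1.515

k_BT = 8.617×10⁻⁵ × 2320 K = 0.199914 eV.
n₂/n₄ = exp[−(E₂−E₄)/kT] = exp(−(-0.083 eV)/(0.199914 eV)) = exp(0.415179) = 1.515.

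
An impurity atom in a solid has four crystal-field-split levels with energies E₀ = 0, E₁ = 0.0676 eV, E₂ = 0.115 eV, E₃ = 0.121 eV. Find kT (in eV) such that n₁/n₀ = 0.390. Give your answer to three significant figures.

0.0718 eV

n₁/n₀ = exp[−(E₁−E₀)/kT] = 0.390.
⇒ (E₁−E₀)/kT = ln(1/0.390) = ln(2.5641) = 0.94161.
kT = 0.0676 eV / 0.94161 = 0.0718 eV.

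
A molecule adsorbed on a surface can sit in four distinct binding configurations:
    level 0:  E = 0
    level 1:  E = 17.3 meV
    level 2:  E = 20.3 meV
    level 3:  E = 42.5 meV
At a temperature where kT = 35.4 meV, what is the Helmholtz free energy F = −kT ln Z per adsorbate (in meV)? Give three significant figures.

-32.1 meV

Eᵢ/kT = 0, 0.48870, 0.57345, 1.2006.
Z = Σ e^(−Eᵢ/kT) = e^(−0) + e^(−0.48870) + e^(−0.57345) + e^(−1.2006) = 1.0000 + 0.61342 + 0.56358 + 0.30101 = 2.4780.
F = −kT ln Z = −35.4 × ln(2.4780) = −35.4 × 0.90745 = -32.1 meV.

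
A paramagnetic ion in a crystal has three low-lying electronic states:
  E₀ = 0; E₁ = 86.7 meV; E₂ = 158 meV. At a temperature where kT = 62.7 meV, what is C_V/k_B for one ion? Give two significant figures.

Eᵢ/kT = 0, 1.383, 2.520.
Z = Σ e^(−Eᵢ/kT) = e^(−0) + e^(−1.383) + e^(−2.520) = 1.000 + 0.2508 + 0.08046 = 1.331.
⟨E⟩ = 25.89 meV, ⟨E²⟩ = 2925 meV².
C_V/k_B = (⟨E²⟩ − ⟨E⟩²)/(kT)² = (2925 − 670.3)/3931 = 0.57.

0.57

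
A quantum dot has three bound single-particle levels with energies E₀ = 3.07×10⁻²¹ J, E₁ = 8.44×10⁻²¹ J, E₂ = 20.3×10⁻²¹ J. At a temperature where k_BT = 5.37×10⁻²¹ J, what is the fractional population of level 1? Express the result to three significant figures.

Eᵢ/kT = 0.57169, 1.5717, 3.7803.
Z = Σ e^(−Eᵢ/kT) = e^(−0.57169) + e^(−1.5717) + e^(−3.7803) = 0.56457 + 0.20769 + 0.022816 = 0.79508.
P₁ = e^(−E₁/kT) / Z = 0.20769/0.79508 = 0.261.

0.261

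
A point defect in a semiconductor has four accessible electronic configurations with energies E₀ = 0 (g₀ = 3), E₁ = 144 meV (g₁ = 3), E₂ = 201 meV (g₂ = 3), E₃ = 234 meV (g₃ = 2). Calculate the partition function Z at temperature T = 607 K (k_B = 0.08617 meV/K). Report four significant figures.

k_BT = 0.08617 × 607 K = 52.3052 meV.
Eᵢ/kT = 0, 2.75307, 3.84283, 4.47374.
Z = Σ gᵢe^(−Eᵢ/kT) = 3·e^(−0) + 3·e^(−2.75307) + 3·e^(−3.84283) + 2·e^(−4.47374) = 3.00000 + 0.191196 + 0.0642986 + 0.0228092 = 3.27830.

Z = 3.278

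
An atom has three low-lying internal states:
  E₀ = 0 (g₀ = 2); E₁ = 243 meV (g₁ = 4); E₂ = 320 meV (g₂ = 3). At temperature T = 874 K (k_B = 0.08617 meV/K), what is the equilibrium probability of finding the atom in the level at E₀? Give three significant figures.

0.908

k_BT = 0.08617 × 874 K = 75.313 meV.
Eᵢ/kT = 0, 3.2265, 4.2489.
Z = Σ gᵢe^(−Eᵢ/kT) = 2·e^(−0) + 4·e^(−3.2265) + 3·e^(−4.2489) = 2.0000 + 0.15878 + 0.042840 = 2.2016.
P₀ = g₀ e^(−E₀/kT) / Z = 2.0000/2.2016 = 0.908.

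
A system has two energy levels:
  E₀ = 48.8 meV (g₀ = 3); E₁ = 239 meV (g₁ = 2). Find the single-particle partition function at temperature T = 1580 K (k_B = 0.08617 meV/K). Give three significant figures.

Z = 2.44

k_BT = 0.08617 × 1580 K = 136.15 meV.
Eᵢ/kT = 0.35843, 1.7554.
Z = Σ gᵢe^(−Eᵢ/kT) = 3·e^(−0.35843) + 2·e^(−1.7554) = 2.0963 + 0.34568 = 2.4420.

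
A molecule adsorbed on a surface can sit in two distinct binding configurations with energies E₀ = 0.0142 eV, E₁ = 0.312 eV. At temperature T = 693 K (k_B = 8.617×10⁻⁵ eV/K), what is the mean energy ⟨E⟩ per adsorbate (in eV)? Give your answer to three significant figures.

k_BT = 8.617×10⁻⁵ × 693 K = 0.059716 eV.
Eᵢ/kT = 0.23779, 5.2247.
Z = Σ e^(−Eᵢ/kT) = e^(−0.23779) + e^(−5.2247) = 0.78837 + 0.0053820 = 0.79375.
⟨E⟩ = Σ Eᵢ e^(−Eᵢ/kT) / Z = (0.0142·0.78837 + 0.312·0.0053820) / 0.79375 = 0.0162 eV.

0.0162 eV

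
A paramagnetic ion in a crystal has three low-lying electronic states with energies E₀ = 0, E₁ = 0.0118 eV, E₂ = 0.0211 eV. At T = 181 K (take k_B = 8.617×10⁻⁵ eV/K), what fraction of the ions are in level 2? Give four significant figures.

k_BT = 8.617×10⁻⁵ × 181 K = 0.0155968 eV.
Eᵢ/kT = 0, 0.756565, 1.35284.
Z = Σ e^(−Eᵢ/kT) = e^(−0) + e^(−0.756565) + e^(−1.35284) = 1.00000 + 0.469276 + 0.258505 = 1.72778.
P₂ = e^(−E₂/kT) / Z = 0.258505/1.72778 = 0.1496.

0.1496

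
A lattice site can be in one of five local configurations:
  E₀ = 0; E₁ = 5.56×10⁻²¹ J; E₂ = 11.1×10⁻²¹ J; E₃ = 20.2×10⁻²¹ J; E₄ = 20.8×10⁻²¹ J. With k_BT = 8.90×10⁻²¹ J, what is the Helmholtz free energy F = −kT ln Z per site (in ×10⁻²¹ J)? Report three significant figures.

Eᵢ/kT = 0, 0.62472, 1.2472, 2.2697, 2.3371.
Z = Σ e^(−Eᵢ/kT) = e^(−0) + e^(−0.62472) + e^(−1.2472) + e^(−2.2697) + e^(−2.3371) = 1.0000 + 0.53541 + 0.28731 + 0.10334 + 0.096607 = 2.0227.
F = −kT ln Z = −8.90 × ln(2.0227) = −8.90 × 0.70443 = -6.27 ×10⁻²¹ J.

-6.27 ×10⁻²¹ J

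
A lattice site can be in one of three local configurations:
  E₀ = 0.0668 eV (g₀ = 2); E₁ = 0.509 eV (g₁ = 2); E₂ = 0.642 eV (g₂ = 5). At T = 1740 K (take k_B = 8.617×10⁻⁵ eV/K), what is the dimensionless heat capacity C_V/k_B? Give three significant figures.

k_BT = 8.617×10⁻⁵ × 1740 K = 0.14994 eV.
Eᵢ/kT = 0.44551, 3.3947, 4.2817.
Z = Σ gᵢe^(−Eᵢ/kT) = 2·e^(−0.44551) + 2·e^(−3.3947) + 5·e^(−4.2817) = 1.2810 + 0.067101 + 0.069096 = 1.4172.
⟨E⟩ = 0.11578 eV, ⟨E²⟩ = 0.036395 eV².
C_V/k_B = (⟨E²⟩ − ⟨E⟩²)/(kT)² = (0.036395 − 0.013405)/0.022482 = 1.02.

1.02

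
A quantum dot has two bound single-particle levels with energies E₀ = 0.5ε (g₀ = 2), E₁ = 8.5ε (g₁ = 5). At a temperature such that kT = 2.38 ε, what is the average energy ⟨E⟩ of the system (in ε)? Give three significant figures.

1.14 ε

Eᵢ/kT = 0.21008, 3.5714.
Z = Σ gᵢe^(−Eᵢ/kT) = 2·e^(−0.21008) + 5·e^(−3.5714) = 1.6210 + 0.14058 = 1.7616.
⟨E⟩ = Σ Eᵢ gᵢe^(−Eᵢ/kT) / Z = (0.5·1.6210 + 8.5·0.14058) / 1.7616 = 1.14 ε.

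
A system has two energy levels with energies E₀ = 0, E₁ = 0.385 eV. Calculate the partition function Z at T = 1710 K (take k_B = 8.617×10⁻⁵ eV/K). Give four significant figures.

Z = 1.073

k_BT = 8.617×10⁻⁵ × 1710 K = 0.147351 eV.
Eᵢ/kT = 0, 2.61281.
Z = Σ e^(−Eᵢ/kT) = e^(−0) + e^(−2.61281) = 1.00000 + 0.0733282 = 1.07333.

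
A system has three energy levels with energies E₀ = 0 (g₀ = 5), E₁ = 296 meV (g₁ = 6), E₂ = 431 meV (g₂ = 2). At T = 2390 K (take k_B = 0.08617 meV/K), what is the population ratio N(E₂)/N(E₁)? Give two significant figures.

0.17

k_BT = 0.08617 × 2390 K = 205.9 meV.
n₂/n₁ = (g₂/g₁) exp[−(E₂−E₁)/kT] = (2/6) × exp(−(135 meV)/(205.9 meV)) = (2/6) × exp(-0.6557) = 0.17.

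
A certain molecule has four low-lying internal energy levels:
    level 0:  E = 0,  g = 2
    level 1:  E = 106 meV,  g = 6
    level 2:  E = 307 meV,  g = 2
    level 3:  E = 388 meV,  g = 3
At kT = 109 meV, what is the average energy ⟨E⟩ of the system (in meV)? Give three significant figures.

Eᵢ/kT = 0, 0.97248, 2.8165, 3.5596.
Z = Σ gᵢe^(−Eᵢ/kT) = 2·e^(−0) + 6·e^(−0.97248) + 2·e^(−2.8165) + 3·e^(−3.5596) = 2.0000 + 2.2689 + 0.11963 + 0.085351 = 4.4739.
⟨E⟩ = Σ Eᵢ gᵢe^(−Eᵢ/kT) / Z = (0·2.0000 + 106·2.2689 + 307·0.11963 + 388·0.085351) / 4.4739 = 69.4 meV.

69.4 meV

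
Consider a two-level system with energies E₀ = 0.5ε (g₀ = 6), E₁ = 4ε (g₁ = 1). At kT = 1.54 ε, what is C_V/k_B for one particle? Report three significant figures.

0.0857

Eᵢ/kT = 0.32468, 2.5974.
Z = Σ gᵢe^(−Eᵢ/kT) = 6·e^(−0.32468) + 1·e^(−2.5974) = 4.3366 + 0.074467 = 4.4111.
⟨E⟩ = 0.55908 ε, ⟨E²⟩ = 0.51589 ε².
C_V/k_B = (⟨E²⟩ − ⟨E⟩²)/(kT)² = (0.51589 − 0.31257)/2.3716 = 0.0857.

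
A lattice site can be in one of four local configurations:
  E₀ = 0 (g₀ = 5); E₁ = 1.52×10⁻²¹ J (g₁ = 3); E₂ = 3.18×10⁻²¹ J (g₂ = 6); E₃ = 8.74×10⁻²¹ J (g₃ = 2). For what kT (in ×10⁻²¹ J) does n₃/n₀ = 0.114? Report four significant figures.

n₃/n₀ = (g₃/g₀) exp[−(E₃−E₀)/kT] = 0.114.
⇒ (E₃−E₀)/kT = ln((2/5)/0.114) = ln(3.50877) = 1.25527.
kT = 8.74 ×10⁻²¹ J / 1.25527 = 6.963 ×10⁻²¹ J.

6.963 ×10⁻²¹ J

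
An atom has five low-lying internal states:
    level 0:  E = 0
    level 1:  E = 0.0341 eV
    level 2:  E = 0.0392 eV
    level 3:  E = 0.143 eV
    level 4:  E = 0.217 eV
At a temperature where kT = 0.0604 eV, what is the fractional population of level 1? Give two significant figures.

Eᵢ/kT = 0, 0.5646, 0.6490, 2.368, 3.593.
Z = Σ e^(−Eᵢ/kT) = e^(−0) + e^(−0.5646) + e^(−0.6490) + e^(−2.368) + e^(−3.593) = 1.000 + 0.5686 + 0.5226 + 0.09367 + 0.02752 = 2.212.
P₁ = e^(−E₁/kT) / Z = 0.5686/2.212 = 0.26.

0.26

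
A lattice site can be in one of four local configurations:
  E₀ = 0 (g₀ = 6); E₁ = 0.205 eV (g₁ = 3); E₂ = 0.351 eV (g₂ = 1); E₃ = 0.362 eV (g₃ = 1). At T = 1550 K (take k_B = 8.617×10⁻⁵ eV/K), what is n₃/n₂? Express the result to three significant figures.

k_BT = 8.617×10⁻⁵ × 1550 K = 0.13356 eV.
n₃/n₂ = (g₃/g₂) exp[−(E₃−E₂)/kT] = (1/1) × exp(−(0.011 eV)/(0.13356 eV)) = (1/1) × exp(-0.082360) = 0.921.

0.921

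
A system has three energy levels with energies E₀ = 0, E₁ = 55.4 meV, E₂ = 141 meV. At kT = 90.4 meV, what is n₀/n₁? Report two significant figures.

1.8

n₀/n₁ = exp[−(E₀−E₁)/kT] = exp(−(-55.4 meV)/(90.4 meV)) = exp(0.6128) = 1.8.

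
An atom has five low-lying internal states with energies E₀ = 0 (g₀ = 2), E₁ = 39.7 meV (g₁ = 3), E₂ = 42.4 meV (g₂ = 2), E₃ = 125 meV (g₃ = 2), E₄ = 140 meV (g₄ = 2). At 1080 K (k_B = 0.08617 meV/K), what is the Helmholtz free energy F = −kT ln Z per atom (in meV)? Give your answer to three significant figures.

k_BT = 0.08617 × 1080 K = 93.064 meV.
Eᵢ/kT = 0, 0.42659, 0.45560, 1.3432, 1.5043.
Z = Σ gᵢe^(−Eᵢ/kT) = 2·e^(−0) + 3·e^(−0.42659) + 2·e^(−0.45560) + 2·e^(−1.3432) + 2·e^(−1.5043) = 2.0000 + 1.9582 + 1.2681 + 0.52202 + 0.44435 = 6.1927.
F = −kT ln Z = −93.064 × ln(6.1927) = −93.064 × 1.8234 = -170 meV.

-170 meV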